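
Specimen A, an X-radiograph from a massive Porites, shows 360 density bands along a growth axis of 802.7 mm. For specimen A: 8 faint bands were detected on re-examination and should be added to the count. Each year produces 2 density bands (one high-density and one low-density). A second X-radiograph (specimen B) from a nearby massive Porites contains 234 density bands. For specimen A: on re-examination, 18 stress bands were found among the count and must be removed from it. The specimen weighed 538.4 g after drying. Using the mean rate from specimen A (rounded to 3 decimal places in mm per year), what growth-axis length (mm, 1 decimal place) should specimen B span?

Specimen A: adjusted count: 360 − 18 + 8 = 350 density bands.
Specimen A: 350 density bands at 2 per year is 350 / 2 = 175 years.
A: Extension rate ≈ 802.7 / 175 = 4.587 mm/yr.
Specimen B: 234 density bands at 2 per year is 234 / 2 = 117 years. For B, 4.587 mm/year × 117 years = 536.7 mm.

536.7 mm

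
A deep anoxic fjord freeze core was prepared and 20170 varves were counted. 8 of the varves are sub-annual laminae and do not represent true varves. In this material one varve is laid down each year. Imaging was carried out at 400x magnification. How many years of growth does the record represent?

Correcting the raw count gives 20170 − 8 = 20162 true varves.
At one varve per year, that is 20162 years.

20162 yr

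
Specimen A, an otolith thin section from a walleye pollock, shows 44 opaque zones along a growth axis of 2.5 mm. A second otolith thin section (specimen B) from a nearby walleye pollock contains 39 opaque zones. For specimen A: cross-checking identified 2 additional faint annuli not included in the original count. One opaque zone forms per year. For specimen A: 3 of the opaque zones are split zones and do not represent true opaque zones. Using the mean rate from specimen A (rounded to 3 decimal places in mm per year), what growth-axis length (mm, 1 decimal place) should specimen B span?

Specimen A: adjusted count: 44 − 3 + 2 = 43 opaque zones.
A: Extension rate ≈ 2.5 / 43 = 0.058 mm per year.
For B, 0.058 mm/year × 39 years = 2.3 mm.

2.3 mm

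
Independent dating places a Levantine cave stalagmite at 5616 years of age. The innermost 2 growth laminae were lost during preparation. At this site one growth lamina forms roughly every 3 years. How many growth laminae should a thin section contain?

At 3 years per growth lamina, 5616 / 3 = 1872 growth laminae are expected.
1872 − 2 missed = 1870 growth laminae expected in the prepared section.

1870 growth laminae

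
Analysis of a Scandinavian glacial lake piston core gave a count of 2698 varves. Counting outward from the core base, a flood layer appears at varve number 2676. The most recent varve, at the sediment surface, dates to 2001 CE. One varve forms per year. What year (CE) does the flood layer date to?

Between varve 2676 and the sediment surface there are 2698 − 2676 = 22 varves.
2001 − 22 = 1979 CE.

1979 CE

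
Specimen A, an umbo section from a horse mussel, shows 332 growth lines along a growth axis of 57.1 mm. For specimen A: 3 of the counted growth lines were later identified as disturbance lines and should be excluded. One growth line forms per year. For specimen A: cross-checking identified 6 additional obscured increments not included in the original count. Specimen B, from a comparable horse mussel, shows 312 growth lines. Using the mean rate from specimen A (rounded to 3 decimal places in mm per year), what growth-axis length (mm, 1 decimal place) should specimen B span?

Specimen A: adjusted count: 332 − 3 + 6 = 335 growth lines.
A: 57.1 mm over 335 years gives 57.1 / 335 ≈ 0.170 mm/year.
B's length ≈ 0.170 × 312 = 53.0 mm.

53.0 mm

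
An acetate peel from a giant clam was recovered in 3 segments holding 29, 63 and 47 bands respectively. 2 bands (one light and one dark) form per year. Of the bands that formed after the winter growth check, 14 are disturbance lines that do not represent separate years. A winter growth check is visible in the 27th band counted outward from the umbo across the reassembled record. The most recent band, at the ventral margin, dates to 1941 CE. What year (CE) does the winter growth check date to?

Total bands = 29 + 63 + 47 = 139.
The winter growth check sits at band 27 from the umbo, so 139 − 27 = 112 bands formed after it.
Removing the 14 false bands leaves 112 − 14 = 98 true bands beyond the winter growth check.
98 bands at 2 per year is 98 / 2 = 49 years.
The band at the ventral margin is 1941 CE, so the winter growth check dates to 1941 − 49 = 1892 CE.

1892 CE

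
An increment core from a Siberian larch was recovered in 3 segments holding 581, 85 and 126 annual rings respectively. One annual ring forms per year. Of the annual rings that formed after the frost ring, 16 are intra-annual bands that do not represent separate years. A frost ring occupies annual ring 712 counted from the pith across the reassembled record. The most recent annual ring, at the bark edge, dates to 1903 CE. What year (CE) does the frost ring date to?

1839 CE

Total annual rings = 581 + 85 + 126 = 792.
The frost ring sits at annual ring 712 from the pith, so 792 − 712 = 80 annual rings formed after it.
80 − 16 false = 64 true annual rings after the frost ring.
Counting back 64 years from 1903 CE places the frost ring in 1903 − 64 = 1839 CE.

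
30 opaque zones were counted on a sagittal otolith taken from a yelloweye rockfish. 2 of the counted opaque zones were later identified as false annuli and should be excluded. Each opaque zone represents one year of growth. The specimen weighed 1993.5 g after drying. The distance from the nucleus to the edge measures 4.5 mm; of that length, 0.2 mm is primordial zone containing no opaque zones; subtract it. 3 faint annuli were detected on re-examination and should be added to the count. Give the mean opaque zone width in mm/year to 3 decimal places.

0.139 mm/year

Adjusted count: 30 − 2 + 3 = 31 opaque zones.
Net length = 4.5 − 0.2 = 4.3 mm.
Extension rate ≈ 4.3 / 31 = 0.139 mm/year.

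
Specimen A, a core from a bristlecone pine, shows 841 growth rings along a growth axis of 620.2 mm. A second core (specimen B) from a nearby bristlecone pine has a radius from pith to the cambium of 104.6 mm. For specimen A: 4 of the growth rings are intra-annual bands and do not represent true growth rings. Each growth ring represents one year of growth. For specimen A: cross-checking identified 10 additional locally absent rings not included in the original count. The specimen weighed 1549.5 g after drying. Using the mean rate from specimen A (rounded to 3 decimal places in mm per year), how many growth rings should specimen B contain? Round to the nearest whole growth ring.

143 growth rings

Specimen A: after corrections the count is 841 − 4 + 10 = 847 growth rings.
A: Mean rate = 620.2 mm / 847 years ≈ 0.732 mm/year.
For B, 104.6 / 0.732 = 142.90 years ≈ 143 growth rings.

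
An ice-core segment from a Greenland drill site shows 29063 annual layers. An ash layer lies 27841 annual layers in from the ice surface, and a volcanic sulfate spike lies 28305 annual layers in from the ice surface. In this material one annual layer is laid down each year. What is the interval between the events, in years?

464 years

Separation: 28305 − 27841 = 464 annual layers.
That is 464 years at one annual layer per year.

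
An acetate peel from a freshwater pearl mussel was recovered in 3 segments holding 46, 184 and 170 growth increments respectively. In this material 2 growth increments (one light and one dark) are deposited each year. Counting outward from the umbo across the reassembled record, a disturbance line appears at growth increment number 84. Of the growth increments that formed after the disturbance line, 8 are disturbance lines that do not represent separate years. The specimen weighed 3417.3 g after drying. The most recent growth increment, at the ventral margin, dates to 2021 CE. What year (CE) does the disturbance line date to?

1867 CE

Total growth increments = 46 + 184 + 170 = 400.
The disturbance line sits at growth increment 84 from the umbo, so 400 − 84 = 316 growth increments formed after it.
Removing the 8 false growth increments leaves 316 − 8 = 308 true growth increments beyond the disturbance line.
308 growth increments at 2 per year is 308 / 2 = 154 years.
2021 − 154 = 1867 CE.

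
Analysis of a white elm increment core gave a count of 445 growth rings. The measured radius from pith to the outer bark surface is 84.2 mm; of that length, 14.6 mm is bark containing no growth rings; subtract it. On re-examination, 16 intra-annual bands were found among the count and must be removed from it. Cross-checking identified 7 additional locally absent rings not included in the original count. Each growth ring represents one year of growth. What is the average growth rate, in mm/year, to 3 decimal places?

Adjusted count: 445 − 16 + 7 = 436 growth rings.
Removing the 14.6 mm offcut leaves 84.2 − 14.6 = 69.6 mm.
69.6 mm over 436 years gives 69.6 / 436 ≈ 0.160 mm/year.

0.160 mm/year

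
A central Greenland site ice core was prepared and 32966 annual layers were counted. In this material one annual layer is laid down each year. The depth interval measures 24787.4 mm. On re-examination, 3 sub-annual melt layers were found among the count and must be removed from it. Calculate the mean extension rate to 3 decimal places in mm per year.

0.752 mm per year

True annual layer count = 32966 − 3 = 32963.
Mean rate = 24787.4 mm / 32963 years ≈ 0.752 mm per year.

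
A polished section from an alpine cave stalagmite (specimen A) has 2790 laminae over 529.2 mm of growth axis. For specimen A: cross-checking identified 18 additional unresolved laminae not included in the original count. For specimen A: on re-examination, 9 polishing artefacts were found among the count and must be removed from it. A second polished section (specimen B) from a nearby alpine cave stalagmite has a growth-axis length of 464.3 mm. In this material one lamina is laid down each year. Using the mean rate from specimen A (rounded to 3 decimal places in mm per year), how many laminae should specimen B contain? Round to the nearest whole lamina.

Specimen A: after corrections the count is 2790 − 9 + 18 = 2799 laminae.
A: Extension rate ≈ 529.2 / 2799 = 0.189 mm/yr.
Specimen B: 464.3 mm / 0.189 mm per year = 2456.61 years ≈ 2457 laminae.

2457 laminae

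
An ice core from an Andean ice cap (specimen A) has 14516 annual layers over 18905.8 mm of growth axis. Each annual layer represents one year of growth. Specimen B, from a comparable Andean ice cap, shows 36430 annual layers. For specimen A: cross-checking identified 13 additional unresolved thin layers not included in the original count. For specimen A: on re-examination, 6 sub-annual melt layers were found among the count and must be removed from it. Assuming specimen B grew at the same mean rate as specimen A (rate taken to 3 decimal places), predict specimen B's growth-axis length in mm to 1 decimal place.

47431.9 mm

Specimen A: true annual layer count = 14516 − 6 + 13 = 14523.
A: Mean rate = 18905.8 mm / 14523 years ≈ 1.302 mm/year.
For B, 1.302 mm/year × 36430 years = 47431.9 mm.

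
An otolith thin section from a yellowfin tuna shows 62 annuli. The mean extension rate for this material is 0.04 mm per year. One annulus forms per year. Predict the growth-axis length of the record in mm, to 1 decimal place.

2.5 mm

62 years of growth are recorded.
Length ≈ 0.04 × 62 = 2.5 mm.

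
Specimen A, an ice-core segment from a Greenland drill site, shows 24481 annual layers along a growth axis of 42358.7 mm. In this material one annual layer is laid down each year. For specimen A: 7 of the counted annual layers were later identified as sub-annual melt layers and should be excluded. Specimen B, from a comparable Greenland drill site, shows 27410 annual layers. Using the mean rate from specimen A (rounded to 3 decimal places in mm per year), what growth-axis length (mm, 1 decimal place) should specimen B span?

47446.7 mm

Specimen A: correcting the raw count gives 24481 − 7 = 24474 true annual layers.
A: Extension rate ≈ 42358.7 / 24474 = 1.731 mm/yr.
Length of B = 1.731 × 27410 = 47446.7 mm.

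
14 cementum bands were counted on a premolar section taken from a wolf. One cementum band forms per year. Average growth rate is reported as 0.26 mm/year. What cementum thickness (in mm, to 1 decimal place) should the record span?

14 years of growth are recorded.
14 years at 0.26 mm/year gives 0.26 × 14 = 3.6 mm.

3.6 mm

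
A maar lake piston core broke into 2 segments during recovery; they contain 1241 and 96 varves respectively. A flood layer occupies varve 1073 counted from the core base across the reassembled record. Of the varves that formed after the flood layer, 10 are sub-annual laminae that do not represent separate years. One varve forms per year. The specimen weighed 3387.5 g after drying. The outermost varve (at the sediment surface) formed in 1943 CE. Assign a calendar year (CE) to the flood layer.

Total varves = 1241 + 96 = 1337.
Between varve 1073 and the sediment surface there are 1337 − 1073 = 264 varves.
Removing the 10 false varves leaves 264 − 10 = 254 true varves beyond the flood layer.
The varve at the sediment surface is 1943 CE, so the flood layer dates to 1943 − 254 = 1689 CE.

1689 CE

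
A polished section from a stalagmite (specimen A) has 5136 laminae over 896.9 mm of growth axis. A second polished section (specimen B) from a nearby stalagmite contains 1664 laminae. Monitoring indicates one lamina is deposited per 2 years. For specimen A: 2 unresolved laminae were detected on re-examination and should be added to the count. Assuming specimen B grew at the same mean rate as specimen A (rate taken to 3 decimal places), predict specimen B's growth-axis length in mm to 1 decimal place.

289.5 mm

Specimen A: correcting the raw count gives 5136 + 2 = 5138 true laminae.
Specimen A: at 2 years per lamina, 5138 × 2 = 10276 years.
A: 896.9 mm over 10276 years gives 896.9 / 10276 ≈ 0.087 mm/yr.
Specimen B: at 2 years per lamina, 1664 × 2 = 3328 years. For B, 0.087 mm/year × 3328 years = 289.5 mm.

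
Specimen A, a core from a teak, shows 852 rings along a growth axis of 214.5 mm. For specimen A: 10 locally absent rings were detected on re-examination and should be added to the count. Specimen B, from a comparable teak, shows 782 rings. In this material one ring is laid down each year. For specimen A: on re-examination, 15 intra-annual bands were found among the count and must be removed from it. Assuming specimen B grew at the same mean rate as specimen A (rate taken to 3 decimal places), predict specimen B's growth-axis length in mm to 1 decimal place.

Specimen A: true ring count = 852 − 15 + 10 = 847.
A: 214.5 mm over 847 years gives 214.5 / 847 ≈ 0.253 mm/yr.
For B, 0.253 mm/year × 782 years = 197.8 mm.

197.8 mm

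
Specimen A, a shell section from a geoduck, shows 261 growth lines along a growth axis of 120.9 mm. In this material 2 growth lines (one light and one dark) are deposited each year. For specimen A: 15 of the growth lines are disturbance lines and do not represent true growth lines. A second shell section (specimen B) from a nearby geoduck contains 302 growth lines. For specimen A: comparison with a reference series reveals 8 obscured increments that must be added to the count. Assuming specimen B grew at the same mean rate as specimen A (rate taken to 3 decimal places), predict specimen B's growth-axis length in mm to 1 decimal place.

143.8 mm

Specimen A: after corrections the count is 261 − 15 + 8 = 254 growth lines.
Specimen A: with 2 growth lines per year, 254 / 2 = 127 years.
A: 120.9 mm over 127 years gives 120.9 / 127 ≈ 0.952 mm/yr.
Specimen B: dividing by 2 growth lines per year: 302 / 2 = 151 years. B's length ≈ 0.952 × 151 = 143.8 mm.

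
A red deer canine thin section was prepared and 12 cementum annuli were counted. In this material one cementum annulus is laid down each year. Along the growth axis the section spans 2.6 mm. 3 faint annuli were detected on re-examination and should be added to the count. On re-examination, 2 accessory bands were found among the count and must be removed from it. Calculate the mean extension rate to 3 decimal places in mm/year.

0.200 mm/year

True cementum annulus count = 12 − 2 + 3 = 13.
Extension rate ≈ 2.6 / 13 = 0.200 mm/year.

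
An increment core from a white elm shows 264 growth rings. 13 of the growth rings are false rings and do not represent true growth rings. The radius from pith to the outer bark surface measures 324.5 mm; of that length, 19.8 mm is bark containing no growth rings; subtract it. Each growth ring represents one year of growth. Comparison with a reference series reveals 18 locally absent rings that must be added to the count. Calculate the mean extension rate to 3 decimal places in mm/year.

Adjusted count: 264 − 13 + 18 = 269 growth rings.
Net length = 324.5 − 19.8 = 304.7 mm.
Mean rate = 304.7 mm / 269 years ≈ 1.133 mm/year.

1.133 mm/year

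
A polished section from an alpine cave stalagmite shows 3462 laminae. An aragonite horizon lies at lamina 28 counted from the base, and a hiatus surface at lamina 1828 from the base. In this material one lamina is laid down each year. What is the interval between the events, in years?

1828 − 28 = 1800 laminae lie between the two events.
One lamina per year makes the interval 1800 years.

1800 yr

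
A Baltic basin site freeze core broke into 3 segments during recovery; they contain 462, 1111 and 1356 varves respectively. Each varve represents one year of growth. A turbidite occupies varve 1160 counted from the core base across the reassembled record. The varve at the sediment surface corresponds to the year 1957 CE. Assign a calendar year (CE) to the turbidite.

Total varves = 462 + 1111 + 1356 = 2929.
The turbidite sits at varve 1160 from the core base, so 2929 − 1160 = 1769 varves formed after it.
Counting back 1769 years from 1957 CE places the turbidite in 1957 − 1769 = 188 CE.

188 CE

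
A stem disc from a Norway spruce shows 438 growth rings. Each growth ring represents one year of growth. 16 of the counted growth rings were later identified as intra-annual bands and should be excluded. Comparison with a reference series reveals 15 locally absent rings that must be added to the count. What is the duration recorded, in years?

437 yr

Adjusted count: 438 − 16 + 15 = 437 growth rings.
One growth ring per year makes the duration 437 years.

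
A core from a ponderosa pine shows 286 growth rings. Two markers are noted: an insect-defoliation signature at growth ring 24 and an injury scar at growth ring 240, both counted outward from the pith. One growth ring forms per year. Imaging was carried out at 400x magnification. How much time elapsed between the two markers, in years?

216 years

240 − 24 = 216 growth rings lie between the two events.
At one growth ring per year, 216 years elapsed between them.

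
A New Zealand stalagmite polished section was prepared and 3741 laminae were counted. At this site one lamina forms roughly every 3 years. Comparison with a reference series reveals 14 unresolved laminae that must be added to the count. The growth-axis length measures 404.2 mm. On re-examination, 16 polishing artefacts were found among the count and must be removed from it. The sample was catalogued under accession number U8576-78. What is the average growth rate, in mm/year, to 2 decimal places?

0.04 mm/year

After corrections the count is 3741 − 16 + 14 = 3739 laminae.
3739 laminae at 3 years each span 3739 × 3 = 11217 years.
404.2 mm over 11217 years gives 404.2 / 11217 ≈ 0.04 mm/year.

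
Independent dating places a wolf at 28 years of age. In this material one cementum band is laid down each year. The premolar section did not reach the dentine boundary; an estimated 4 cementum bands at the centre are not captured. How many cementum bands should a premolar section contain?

Expected cementum bands over 28 years: 28.
Less the 4 uncaptured cementum bands: 28 − 4 = 24.

24 cementum bands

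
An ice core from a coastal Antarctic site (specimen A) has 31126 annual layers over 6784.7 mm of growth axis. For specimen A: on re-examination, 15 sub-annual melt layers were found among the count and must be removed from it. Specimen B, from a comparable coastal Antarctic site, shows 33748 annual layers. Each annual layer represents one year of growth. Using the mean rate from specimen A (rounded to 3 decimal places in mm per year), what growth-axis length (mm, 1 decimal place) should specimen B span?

7357.1 mm

Specimen A: true annual layer count = 31126 − 15 = 31111.
A: 6784.7 mm over 31111 years gives 6784.7 / 31111 ≈ 0.218 mm/year.
For B, 0.218 mm/year × 33748 years = 7357.1 mm.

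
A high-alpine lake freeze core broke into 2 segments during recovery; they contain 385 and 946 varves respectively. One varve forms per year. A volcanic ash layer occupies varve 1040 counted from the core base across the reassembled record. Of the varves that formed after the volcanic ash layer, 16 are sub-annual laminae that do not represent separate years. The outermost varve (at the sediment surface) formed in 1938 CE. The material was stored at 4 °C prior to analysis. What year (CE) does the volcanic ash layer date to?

Total varves = 385 + 946 = 1331.
The volcanic ash layer sits at varve 1040 from the core base, so 1331 − 1040 = 291 varves formed after it.
291 − 16 false = 275 true varves after the volcanic ash layer.
1938 − 275 = 1663 CE.

1663 CE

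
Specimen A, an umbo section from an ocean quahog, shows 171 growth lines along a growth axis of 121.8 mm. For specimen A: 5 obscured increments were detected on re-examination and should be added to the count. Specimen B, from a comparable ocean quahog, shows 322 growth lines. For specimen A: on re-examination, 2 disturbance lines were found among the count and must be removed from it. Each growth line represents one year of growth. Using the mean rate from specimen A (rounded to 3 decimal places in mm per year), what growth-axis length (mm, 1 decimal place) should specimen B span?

225.4 mm

Specimen A: correcting the raw count gives 171 − 2 + 5 = 174 true growth lines.
A: 121.8 mm over 174 years gives 121.8 / 174 ≈ 0.700 mm/yr.
B's length ≈ 0.700 × 322 = 225.4 mm.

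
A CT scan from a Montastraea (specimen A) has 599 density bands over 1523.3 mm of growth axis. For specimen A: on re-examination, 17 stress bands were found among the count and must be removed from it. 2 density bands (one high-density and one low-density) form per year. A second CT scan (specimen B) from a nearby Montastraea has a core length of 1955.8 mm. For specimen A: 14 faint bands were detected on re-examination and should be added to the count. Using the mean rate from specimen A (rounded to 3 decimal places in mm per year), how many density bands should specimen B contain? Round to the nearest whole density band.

Specimen A: true density band count = 599 − 17 + 14 = 596.
Specimen A: 596 density bands at 2 per year is 596 / 2 = 298 years.
A: Mean rate = 1523.3 mm / 298 years ≈ 5.112 mm per year.
B spans 1955.8 / 5.112 = 382.59 years; at 2 density bands per year that is 382.59 × 2 ≈ 765 density bands.

765 density bands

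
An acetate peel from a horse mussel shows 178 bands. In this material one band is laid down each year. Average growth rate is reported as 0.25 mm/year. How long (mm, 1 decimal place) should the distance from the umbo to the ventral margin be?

The record spans 178 years at 0.25 mm per year.
Predicted length = 0.25 mm/year × 178 years = 44.5 mm.

44.5 mm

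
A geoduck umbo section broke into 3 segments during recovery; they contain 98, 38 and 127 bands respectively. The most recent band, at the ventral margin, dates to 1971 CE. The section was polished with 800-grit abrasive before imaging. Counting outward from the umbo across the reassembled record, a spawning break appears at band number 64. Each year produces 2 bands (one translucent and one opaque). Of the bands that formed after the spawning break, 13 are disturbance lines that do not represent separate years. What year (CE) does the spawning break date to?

Total bands = 98 + 38 + 127 = 263.
The spawning break sits at band 64 from the umbo, so 263 − 64 = 199 bands formed after it.
199 − 13 false = 186 true bands after the spawning break.
Dividing by 2 bands per year: 186 / 2 = 93 years.
1971 − 93 = 1878 CE.

1878 CE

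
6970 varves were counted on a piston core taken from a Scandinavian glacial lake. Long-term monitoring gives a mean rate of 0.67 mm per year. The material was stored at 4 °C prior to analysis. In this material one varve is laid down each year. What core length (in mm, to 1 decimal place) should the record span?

4669.9 mm

6970 years of growth are recorded.
6970 years at 0.67 mm/year gives 0.67 × 6970 = 4669.9 mm.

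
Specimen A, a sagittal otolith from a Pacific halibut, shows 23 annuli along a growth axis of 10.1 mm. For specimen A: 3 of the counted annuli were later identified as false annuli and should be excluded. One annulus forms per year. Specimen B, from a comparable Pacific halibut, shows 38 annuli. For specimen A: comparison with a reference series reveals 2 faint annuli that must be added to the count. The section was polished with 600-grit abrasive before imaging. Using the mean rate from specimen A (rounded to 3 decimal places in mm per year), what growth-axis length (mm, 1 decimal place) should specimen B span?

17.4 mm

Specimen A: correcting the raw count gives 23 − 3 + 2 = 22 true annuli.
A: Extension rate ≈ 10.1 / 22 = 0.459 mm per year.
For B, 0.459 mm/year × 38 years = 17.4 mm.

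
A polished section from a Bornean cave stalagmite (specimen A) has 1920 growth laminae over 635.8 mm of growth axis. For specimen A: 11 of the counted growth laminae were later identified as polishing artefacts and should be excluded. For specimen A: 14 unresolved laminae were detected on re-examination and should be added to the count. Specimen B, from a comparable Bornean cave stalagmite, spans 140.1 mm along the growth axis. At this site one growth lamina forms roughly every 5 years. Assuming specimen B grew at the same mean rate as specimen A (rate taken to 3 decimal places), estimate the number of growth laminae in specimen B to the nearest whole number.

425 growth laminae

Specimen A: correcting the raw count gives 1920 − 11 + 14 = 1923 true growth laminae.
Specimen A: at 5 years per growth lamina, 1923 × 5 = 9615 years.
A: Mean rate = 635.8 mm / 9615 years ≈ 0.066 mm/year.
B spans 140.1 / 0.066 = 2122.73 years; at 5 years per growth lamina that is 2122.73 / 5 ≈ 425 growth laminae.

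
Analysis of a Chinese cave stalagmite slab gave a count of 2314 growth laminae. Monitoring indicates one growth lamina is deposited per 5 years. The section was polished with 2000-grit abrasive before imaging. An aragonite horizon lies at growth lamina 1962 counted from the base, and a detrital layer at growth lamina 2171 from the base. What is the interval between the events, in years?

1045 yr

2171 − 1962 = 209 growth laminae lie between the two events.
At 5 years per growth lamina, 209 × 5 = 1045 years.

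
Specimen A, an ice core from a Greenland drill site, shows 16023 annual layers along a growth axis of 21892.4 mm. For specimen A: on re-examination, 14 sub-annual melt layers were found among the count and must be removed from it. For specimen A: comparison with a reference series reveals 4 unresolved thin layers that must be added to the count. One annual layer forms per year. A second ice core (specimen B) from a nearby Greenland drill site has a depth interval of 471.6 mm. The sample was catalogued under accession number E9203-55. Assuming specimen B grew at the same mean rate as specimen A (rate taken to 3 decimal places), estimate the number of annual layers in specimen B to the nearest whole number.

345 annual layers

Specimen A: true annual layer count = 16023 − 14 + 4 = 16013.
A: Extension rate ≈ 21892.4 / 16013 = 1.367 mm/year.
B spans 471.6 / 1.367 = 344.99 years ≈ 345 annual layers.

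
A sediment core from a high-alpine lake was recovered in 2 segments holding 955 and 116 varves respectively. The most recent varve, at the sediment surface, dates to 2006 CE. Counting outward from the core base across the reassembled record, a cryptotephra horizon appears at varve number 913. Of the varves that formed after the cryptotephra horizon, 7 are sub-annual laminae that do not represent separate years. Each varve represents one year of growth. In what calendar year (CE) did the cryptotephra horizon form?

Total varves = 955 + 116 = 1071.
1071 − 913 = 158 varves lie beyond the cryptotephra horizon toward the sediment surface.
158 − 7 false = 151 true varves after the cryptotephra horizon.
2006 − 151 = 1855 CE.

1855 CE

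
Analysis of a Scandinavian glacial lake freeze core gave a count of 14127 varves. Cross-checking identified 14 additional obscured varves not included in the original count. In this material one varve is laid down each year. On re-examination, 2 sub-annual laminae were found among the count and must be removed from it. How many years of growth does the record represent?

14139 years

True varve count = 14127 − 2 + 14 = 14139.
At one varve per year, that is 14139 years.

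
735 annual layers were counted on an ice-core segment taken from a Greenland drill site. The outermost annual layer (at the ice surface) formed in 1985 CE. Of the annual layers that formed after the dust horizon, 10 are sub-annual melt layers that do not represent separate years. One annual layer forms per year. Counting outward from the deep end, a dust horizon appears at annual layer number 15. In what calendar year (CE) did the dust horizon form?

1275 CE

Between annual layer 15 and the ice surface there are 735 − 15 = 720 annual layers.
Removing the 10 false annual layers leaves 720 − 10 = 710 true annual layers beyond the dust horizon.
The annual layer at the ice surface is 1985 CE, so the dust horizon dates to 1985 − 710 = 1275 CE.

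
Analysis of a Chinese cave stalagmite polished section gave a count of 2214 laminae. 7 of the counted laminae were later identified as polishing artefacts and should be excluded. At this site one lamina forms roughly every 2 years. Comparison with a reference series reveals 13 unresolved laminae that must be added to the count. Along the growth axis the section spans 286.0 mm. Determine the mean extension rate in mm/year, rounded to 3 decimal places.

0.064 mm/year

Adjusted count: 2214 − 7 + 13 = 2220 laminae.
2220 laminae at 2 years each span 2220 × 2 = 4440 years.
Mean rate = 286.0 mm / 4440 years ≈ 0.064 mm/year.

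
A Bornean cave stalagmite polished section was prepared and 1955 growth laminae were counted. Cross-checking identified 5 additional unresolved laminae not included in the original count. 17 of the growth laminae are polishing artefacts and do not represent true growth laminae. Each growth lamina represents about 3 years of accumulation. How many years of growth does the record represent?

Adjusted count: 1955 − 17 + 5 = 1943 growth laminae.
1943 growth laminae at 3 years each span 1943 × 3 = 5829 years.

5829 years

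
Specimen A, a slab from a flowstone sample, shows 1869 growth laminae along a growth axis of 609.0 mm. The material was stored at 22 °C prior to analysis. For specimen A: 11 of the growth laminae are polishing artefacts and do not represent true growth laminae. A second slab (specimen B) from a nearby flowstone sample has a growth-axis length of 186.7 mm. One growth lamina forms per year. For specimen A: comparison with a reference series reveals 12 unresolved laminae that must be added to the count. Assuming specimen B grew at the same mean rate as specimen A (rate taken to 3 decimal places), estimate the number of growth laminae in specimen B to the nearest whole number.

573 growth laminae

Specimen A: after corrections the count is 1869 − 11 + 12 = 1870 growth laminae.
A: 609.0 mm over 1870 years gives 609.0 / 1870 ≈ 0.326 mm per year.
For B, 186.7 / 0.326 = 572.70 years ≈ 573 growth laminae.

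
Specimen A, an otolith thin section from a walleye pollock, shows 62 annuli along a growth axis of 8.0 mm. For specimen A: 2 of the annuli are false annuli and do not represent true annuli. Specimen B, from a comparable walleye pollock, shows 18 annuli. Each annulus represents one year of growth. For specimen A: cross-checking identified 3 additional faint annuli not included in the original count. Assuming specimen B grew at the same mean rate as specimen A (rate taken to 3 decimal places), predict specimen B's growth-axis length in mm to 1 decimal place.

2.3 mm

Specimen A: after corrections the count is 62 − 2 + 3 = 63 annuli.
A: 8.0 mm over 63 years gives 8.0 / 63 ≈ 0.127 mm/yr.
For B, 0.127 mm/year × 18 years = 2.3 mm.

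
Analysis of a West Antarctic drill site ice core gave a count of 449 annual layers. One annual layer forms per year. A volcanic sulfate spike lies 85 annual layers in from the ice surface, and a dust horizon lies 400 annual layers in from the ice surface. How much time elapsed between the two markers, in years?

The two markers are separated by 400 − 85 = 315 annual layers.
At one annual layer per year, 315 years elapsed between them.

315 yr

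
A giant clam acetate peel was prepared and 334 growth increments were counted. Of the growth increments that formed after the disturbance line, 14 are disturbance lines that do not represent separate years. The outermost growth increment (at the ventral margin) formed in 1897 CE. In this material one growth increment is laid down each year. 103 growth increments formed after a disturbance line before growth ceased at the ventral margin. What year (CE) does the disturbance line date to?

There are 103 growth increments younger than the disturbance line.
103 − 14 false = 89 true growth increments after the disturbance line.
The growth increment at the ventral margin is 1897 CE, so the disturbance line dates to 1897 − 89 = 1808 CE.

1808 CE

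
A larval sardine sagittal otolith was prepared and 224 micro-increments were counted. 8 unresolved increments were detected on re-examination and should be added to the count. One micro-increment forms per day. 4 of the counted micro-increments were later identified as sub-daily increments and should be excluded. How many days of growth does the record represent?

Correcting the raw count gives 224 − 4 + 8 = 228 true micro-increments.
With a one-to-one micro-increment periodicity this is 228 days.

228 days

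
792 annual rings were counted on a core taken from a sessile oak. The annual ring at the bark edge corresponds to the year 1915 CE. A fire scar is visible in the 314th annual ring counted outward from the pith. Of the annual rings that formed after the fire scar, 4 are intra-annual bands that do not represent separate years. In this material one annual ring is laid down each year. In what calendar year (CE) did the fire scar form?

792 − 314 = 478 annual rings lie beyond the fire scar toward the bark edge.
Removing the 4 false annual rings leaves 478 − 4 = 474 true annual rings beyond the fire scar.
1915 − 474 = 1441 CE.

1441 CE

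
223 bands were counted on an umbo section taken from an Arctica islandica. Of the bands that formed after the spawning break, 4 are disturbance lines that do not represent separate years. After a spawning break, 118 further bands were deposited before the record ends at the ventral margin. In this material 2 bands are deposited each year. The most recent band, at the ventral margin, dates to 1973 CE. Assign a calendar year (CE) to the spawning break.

There are 118 bands younger than the spawning break.
Removing the 4 false bands leaves 118 − 4 = 114 true bands beyond the spawning break.
Dividing by 2 bands per year: 114 / 2 = 57 years.
1973 − 57 = 1916 CE.

1916 CE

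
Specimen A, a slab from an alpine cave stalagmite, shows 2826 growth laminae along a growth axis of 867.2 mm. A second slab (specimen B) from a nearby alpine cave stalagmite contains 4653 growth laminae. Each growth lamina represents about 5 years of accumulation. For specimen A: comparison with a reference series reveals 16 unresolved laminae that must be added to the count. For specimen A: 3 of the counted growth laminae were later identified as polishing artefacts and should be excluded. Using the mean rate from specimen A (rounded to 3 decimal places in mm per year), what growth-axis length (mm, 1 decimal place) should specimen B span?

1419.2 mm

Specimen A: true growth lamina count = 2826 − 3 + 16 = 2839.
Specimen A: 2839 growth laminae at 5 years each span 2839 × 5 = 14195 years.
A: Mean rate = 867.2 mm / 14195 years ≈ 0.061 mm/year.
Specimen B: 4653 growth laminae at 5 years each span 4653 × 5 = 23265 years. B's length ≈ 0.061 × 23265 = 1419.2 mm.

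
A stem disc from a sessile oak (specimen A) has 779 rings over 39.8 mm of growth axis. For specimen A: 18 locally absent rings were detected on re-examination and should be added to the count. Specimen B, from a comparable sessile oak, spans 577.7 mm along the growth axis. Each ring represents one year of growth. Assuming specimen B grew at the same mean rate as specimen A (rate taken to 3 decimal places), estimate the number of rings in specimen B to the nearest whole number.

11554 rings

Specimen A: after corrections the count is 779 + 18 = 797 rings.
A: Extension rate ≈ 39.8 / 797 = 0.050 mm per year.
For B, 577.7 / 0.050 = 11554.00 years ≈ 11554 rings.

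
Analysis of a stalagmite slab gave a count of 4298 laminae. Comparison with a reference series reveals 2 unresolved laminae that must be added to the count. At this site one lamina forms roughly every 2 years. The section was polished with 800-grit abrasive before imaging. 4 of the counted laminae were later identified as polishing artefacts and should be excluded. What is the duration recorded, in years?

8592 years

Correcting the raw count gives 4298 − 4 + 2 = 4296 true laminae.
At 2 years per lamina, 4296 × 2 = 8592 years.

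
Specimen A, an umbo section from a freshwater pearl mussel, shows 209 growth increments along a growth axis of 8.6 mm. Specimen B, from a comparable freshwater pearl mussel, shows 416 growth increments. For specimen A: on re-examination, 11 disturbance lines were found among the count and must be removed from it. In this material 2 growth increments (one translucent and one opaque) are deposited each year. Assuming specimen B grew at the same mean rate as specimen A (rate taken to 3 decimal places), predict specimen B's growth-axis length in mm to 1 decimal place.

Specimen A: true growth increment count = 209 − 11 = 198.
Specimen A: dividing by 2 growth increments per year: 198 / 2 = 99 years.
A: 8.6 mm over 99 years gives 8.6 / 99 ≈ 0.087 mm per year.
Specimen B: with 2 growth increments per year, 416 / 2 = 208 years. B's length ≈ 0.087 × 208 = 18.1 mm.

18.1 mm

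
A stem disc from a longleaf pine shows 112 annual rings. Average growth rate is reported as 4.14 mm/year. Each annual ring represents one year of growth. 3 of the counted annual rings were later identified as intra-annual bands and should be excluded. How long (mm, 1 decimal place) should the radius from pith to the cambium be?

After corrections the count is 112 − 3 = 109 annual rings.
109 years at 4.14 mm/year gives 4.14 × 109 = 451.3 mm.

451.3 mm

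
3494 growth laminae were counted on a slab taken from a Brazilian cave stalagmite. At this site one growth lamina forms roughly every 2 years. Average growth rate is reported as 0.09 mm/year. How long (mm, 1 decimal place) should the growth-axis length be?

628.9 mm

At 2 years per growth lamina, 3494 × 2 = 6988 years.
Length ≈ 0.09 × 6988 = 628.9 mm.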